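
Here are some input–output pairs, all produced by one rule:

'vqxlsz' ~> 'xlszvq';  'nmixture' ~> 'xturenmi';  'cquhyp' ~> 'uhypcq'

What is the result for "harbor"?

What's happening: move the last character to the front, then swap the front and back halves of the string.
"harbor" → "rborha".

rborha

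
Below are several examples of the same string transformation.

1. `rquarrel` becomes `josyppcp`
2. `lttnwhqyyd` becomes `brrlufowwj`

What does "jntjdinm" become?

klrhbglh

Looking at the pairs, the operation is to swap the first and last characters, then shift every letter 2 places backward in the alphabet (wrapping around).
On "jntjdinm": the first step gives "mntjdinj", and the second then gives "klrhbglh".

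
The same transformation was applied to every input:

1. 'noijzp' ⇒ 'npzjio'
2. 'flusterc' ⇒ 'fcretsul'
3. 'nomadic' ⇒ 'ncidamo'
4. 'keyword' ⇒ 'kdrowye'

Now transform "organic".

Rule — reverse the string, then move the last character to the front.
On "organic" that produces "ocinagr".

ocinagr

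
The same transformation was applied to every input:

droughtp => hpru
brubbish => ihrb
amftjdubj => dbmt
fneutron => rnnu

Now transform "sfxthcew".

cwft

The transformation: keep every other character starting from the second (positions 2nd, 4th, 6th, ...), then swap the front and back halves of the string.
"sfxthcew" → "ftcw" → "cwft".
(Check on "amftjdubj": → "mtdb" → "dbmt" ✓)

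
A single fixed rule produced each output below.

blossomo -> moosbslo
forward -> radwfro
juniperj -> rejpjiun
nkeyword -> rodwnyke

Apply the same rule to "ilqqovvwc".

wvcviolqq

The transformation: move the last 2 characters to the front (rotate right by 2), then take characters alternately from the front and the back (1st, last, 2nd, 2nd-last, ...).
Working it through for "ilqqovvwc": intermediate "wcilqqovv", final "wvcviolqq".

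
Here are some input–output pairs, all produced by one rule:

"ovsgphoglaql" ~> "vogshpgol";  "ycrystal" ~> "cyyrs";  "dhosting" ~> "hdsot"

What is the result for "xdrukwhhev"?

What's happening: delete the last 3 characters, then swap each adjacent pair of characters (1↔2, 3↔4, ...).
Starting from "xdrukwhhev": after the first operation, "xdrukwh"; after the second, "dxurwkh".

dxurwkh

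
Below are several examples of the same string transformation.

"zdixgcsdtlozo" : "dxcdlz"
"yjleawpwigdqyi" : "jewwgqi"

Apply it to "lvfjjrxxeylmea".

In each case the input is transformed by: keep every other character starting from the second (positions 2nd, 4th, 6th, ...).
So "lvfjjrxxeylmea" becomes "vjrxyma".

vjrxyma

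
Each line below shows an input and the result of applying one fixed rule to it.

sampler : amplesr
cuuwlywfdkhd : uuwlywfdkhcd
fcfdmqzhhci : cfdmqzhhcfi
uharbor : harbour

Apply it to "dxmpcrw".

What's happening: swap the first and last characters, then move the first character to the end.
Working it through for "dxmpcrw": intermediate "wxmpcrd", final "xmpcrdw".

xmpcrdw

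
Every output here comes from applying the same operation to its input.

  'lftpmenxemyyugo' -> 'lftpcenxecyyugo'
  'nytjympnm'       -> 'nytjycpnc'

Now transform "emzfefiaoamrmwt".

eczfefiaoacrcwt

The pattern: replace every "m" with "c".
For "emzfefiaoamrmwt" the result is "eczfefiaoacrcwt".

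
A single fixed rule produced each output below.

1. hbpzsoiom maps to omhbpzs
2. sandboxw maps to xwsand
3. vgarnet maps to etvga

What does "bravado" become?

Looking at the pairs, the operation is to move the last 2 characters to the front (rotate right by 2), then delete the last 2 characters.
Working it through for "bravado": intermediate "dobrava", final "dobra".

dobra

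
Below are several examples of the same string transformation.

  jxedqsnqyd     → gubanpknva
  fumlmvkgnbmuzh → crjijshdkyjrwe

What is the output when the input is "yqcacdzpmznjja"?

vnzxzawmjwkggx

The pattern: shift every letter 3 places backward in the alphabet (wrapping around).
So "yqcacdzpmznjja" becomes "vnzxzawmjwkggx".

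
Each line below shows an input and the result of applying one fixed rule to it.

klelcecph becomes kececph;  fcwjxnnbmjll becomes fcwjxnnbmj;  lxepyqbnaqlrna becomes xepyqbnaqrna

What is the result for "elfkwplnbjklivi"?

The rule is to remove every "l".
Doing the same to "elfkwplnbjklivi": "efkwpnbjkivi".

efkwpnbjkivi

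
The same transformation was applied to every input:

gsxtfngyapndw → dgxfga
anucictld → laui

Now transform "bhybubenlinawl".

wbyueln

The rule is to move the last 3 characters to the front (rotate right by 3), then keep every other character starting from the second (positions 2nd, 4th, 6th, ...).
For "bhybubenlinawl" the result is "wbyueln".
(Check on "anucictld": → "tldanucic" → "laui" ✓)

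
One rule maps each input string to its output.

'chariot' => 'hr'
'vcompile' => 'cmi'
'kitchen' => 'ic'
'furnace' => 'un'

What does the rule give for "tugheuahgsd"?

The transformation: delete the last 2 characters, then keep every other character starting from the second (positions 2nd, 4th, 6th, ...).
Starting from "tugheuahgsd": after the first operation, "tugheuahg"; after the second, "uhuh".

uhuh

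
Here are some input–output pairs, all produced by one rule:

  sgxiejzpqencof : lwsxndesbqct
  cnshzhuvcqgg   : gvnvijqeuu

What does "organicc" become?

The transformation: delete the first 2 characters, then shift every letter 12 places backward in the alphabet (wrapping around).
Working it through for "organicc": intermediate "ganicc", final "uobwqq".

uobwqq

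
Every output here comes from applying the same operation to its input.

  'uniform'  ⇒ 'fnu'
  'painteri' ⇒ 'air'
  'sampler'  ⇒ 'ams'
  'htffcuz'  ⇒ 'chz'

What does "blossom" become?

bos

The transformation: sort the characters into alphabetical order, then keep one character in every 3, starting at position 1 (positions 1st, 4th, 7th, ...).
On "blossom": the first step gives "blmooss", and the second then gives "bos".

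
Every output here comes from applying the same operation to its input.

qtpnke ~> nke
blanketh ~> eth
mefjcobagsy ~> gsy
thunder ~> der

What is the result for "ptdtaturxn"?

rxn

The rule is to keep only the last 3 characters.
"ptdtaturxn" → "rxn".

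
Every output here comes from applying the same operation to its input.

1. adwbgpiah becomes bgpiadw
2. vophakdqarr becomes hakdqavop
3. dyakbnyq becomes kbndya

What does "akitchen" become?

tchaki

What's happening: delete the last 2 characters, then move the first 3 characters to the end (rotate left by 3).
On "akitchen": the first step gives "akitch", and the second then gives "tchaki".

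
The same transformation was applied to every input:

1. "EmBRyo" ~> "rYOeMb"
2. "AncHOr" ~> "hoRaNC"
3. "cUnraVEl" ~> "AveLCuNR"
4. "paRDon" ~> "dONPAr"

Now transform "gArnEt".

NeTGaR

Rule — flip the case of every letter, then swap the front and back halves of the string.
For "gArnEt", step one produces "GaRNeT"; step two turns that into "NeTGaR".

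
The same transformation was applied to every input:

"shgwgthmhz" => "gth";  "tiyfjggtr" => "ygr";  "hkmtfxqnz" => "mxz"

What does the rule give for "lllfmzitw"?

The pattern: keep one character in every 3, starting at position 3 (positions 3rd, 6th, 9th, ...).
"lllfmzitw" → "lzw".

lzw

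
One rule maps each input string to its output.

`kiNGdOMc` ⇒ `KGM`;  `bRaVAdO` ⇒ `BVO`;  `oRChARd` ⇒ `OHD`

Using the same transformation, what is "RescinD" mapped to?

RCD

In each case the input is transformed by: keep one character in every 3, starting at position 1 (positions 1st, 4th, 7th, ...), then convert every letter to uppercase.
"RescinD" → "RcD" → "RCD".
(Check on "bRaVAdO": → "bVO" → "BVO" ✓)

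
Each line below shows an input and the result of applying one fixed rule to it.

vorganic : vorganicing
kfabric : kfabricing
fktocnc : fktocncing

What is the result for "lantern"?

lanterning

Looking at the pairs, the operation is to append "ing".
Doing the same to "lantern": "lanterning".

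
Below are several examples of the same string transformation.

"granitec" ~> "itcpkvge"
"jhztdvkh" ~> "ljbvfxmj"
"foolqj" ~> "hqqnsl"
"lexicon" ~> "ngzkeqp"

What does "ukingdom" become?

wmkpifqo

What's happening: shift every letter 2 places forward in the alphabet (wrapping around).
"ukingdom" → "wmkpifqo".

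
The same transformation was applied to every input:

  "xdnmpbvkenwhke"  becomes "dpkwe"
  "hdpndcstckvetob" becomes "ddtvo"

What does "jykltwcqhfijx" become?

Each output is the input with this applied: keep one character in every 3, starting at position 2 (positions 2nd, 5th, 8th, ...).
Applying that to "jykltwcqhfijx" gives "ytqi".

ytqi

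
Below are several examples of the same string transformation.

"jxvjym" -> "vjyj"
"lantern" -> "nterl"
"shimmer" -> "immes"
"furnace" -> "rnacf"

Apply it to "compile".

mpilc

The pattern: swap the first and last characters, then delete the first 2 characters.
Applying that to "compile" gives "mpilc".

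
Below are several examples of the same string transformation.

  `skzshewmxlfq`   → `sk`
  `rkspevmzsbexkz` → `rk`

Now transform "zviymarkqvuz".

In each case the input is transformed by: keep only the first 2 characters.
So "zviymarkqvuz" becomes "zv".

zv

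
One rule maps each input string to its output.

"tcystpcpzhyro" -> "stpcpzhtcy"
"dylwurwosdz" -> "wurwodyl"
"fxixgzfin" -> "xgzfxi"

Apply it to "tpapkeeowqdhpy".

In each case the input is transformed by: delete the last 3 characters, then move the first 3 characters to the end (rotate left by 3).
Working it through for "tpapkeeowqdhpy": intermediate "tpapkeeowqd", final "pkeeowqdtpa".

pkeeowqdtpa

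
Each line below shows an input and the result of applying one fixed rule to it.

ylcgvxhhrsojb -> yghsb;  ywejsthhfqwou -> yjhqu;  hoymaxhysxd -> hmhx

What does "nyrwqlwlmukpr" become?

The pattern: keep one character in every 3, starting at position 1 (positions 1st, 4th, 7th, ...).
For "nyrwqlwlmukpr" the result is "nwwur".

nwwur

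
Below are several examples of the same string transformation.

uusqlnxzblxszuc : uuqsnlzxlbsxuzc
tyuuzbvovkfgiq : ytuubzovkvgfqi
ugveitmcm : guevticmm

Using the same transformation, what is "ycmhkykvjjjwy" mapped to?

cyhmykvkjjwjy

Rule — swap each adjacent pair of characters (1↔2, 3↔4, ...).
Doing the same to "ycmhkykvjjjwy": "cyhmykvkjjwjy".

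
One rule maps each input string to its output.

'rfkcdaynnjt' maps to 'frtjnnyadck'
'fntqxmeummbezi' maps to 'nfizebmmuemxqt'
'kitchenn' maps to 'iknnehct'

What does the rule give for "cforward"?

The transformation: reverse the string, then move the last 2 characters to the front (rotate right by 2).
On "cforward" that produces "fcdrawro".
(Check on "fntqxmeummbezi": → "izebmmuemxqtnf" → "nfizebmmuemxqt" ✓)

fcdrawro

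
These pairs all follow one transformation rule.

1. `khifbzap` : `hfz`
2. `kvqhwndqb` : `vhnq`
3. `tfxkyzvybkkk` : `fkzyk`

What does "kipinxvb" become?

iix

Looking at the pairs, the operation is to delete the last character, then keep every other character starting from the second (positions 2nd, 4th, 6th, ...).
For "kipinxvb", step one produces "kipinxv"; step two turns that into "iix".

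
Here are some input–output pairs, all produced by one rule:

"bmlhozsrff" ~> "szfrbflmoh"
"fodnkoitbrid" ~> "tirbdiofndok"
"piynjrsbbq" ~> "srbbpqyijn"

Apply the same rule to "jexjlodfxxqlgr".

xfqxgljrxeljdo

What's happening: swap the front and back halves of the string, then swap each adjacent pair of characters (1↔2, 3↔4, ...).
Doing the same to "jexjlodfxxqlgr": "xfqxgljrxeljdo".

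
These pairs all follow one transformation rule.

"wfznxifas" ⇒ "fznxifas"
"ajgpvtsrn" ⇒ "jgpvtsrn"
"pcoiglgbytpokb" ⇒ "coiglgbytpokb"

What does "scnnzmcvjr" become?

cnnzmcvjr

The pattern: delete the first character.
On "scnnzmcvjr" that produces "cnnzmcvjr".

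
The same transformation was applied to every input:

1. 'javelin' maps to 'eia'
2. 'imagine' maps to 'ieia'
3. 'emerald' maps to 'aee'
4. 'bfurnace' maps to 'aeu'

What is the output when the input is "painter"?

Rule — move the first 3 characters to the end (rotate left by 3), then keep only the vowels.
So "painter" becomes "eai".

eai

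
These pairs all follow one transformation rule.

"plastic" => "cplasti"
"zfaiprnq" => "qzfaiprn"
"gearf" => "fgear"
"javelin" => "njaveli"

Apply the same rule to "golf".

fgol

Each output is the input with this applied: move the last character to the front.
Doing the same to "golf": "fgol".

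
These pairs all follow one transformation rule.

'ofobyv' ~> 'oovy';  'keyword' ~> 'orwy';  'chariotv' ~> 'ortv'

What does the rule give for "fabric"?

cfir

What's happening: sort the characters into alphabetical order, then keep only the last 4 characters.
On "fabric": the first step gives "abcfir", and the second then gives "cfir".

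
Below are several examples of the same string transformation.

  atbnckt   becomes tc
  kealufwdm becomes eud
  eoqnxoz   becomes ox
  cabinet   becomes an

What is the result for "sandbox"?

ab

The rule is to keep one character in every 3, starting at position 2 (positions 2nd, 5th, 8th, ...).
Doing the same to "sandbox": "ab".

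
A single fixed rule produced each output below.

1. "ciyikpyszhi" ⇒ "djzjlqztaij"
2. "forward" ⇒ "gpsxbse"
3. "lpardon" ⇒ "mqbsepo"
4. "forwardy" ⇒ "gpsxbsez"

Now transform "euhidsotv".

fvijetpuw

What's happening: shift every letter 1 place forward in the alphabet (wrapping around).
So "euhidsotv" becomes "fvijetpuw".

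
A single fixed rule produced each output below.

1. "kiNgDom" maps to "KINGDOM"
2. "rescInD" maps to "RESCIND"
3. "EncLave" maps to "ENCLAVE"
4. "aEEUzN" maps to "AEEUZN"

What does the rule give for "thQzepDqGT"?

THQZEPDQGT

In each case the input is transformed by: convert every letter to uppercase.
For "thQzepDqGT" the result is "THQZEPDQGT".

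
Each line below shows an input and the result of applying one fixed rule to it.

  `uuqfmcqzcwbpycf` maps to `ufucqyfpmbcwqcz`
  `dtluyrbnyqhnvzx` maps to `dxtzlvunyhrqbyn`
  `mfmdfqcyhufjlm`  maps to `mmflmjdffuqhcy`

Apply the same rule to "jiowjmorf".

jfiroowmj

What's happening: take characters alternately from the front and the back (1st, last, 2nd, 2nd-last, ...).
So "jiowjmorf" becomes "jfiroowmj".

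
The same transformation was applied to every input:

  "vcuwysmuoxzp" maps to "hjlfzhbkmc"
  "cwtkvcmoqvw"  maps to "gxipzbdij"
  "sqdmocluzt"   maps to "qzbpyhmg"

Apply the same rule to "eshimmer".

Rule — shift every letter 13 places forward in the alphabet (wrapping around) — i.e. ROT13, then delete the first 2 characters.
On "eshimmer" that produces "uvzzre".

uvzzre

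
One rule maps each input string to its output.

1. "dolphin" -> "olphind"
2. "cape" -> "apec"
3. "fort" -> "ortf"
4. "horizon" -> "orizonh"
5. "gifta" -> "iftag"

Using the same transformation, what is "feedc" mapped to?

What's happening: move the first character to the end.
For "feedc" the result is "eedcf".

eedcf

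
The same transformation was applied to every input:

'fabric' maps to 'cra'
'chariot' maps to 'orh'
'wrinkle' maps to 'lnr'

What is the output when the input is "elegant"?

The rule is to keep every other character starting from the second (positions 2nd, 4th, 6th, ...), then reverse the string.
Working it through for "elegant": intermediate "lgn", final "ngl".

ngl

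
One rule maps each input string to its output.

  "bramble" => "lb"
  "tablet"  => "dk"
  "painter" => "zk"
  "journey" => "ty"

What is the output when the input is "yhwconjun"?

Each output is the input with this applied: shift every letter 10 places forward in the alphabet (wrapping around), then keep only the first 2 characters.
Applying both steps to "yhwconjun": "irgmyxtex", then "ir".

ir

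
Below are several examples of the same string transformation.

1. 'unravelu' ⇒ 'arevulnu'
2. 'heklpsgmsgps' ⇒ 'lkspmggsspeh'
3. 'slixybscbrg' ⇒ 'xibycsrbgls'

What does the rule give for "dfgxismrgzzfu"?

xgsirmzgfzufd

The pattern: swap each adjacent pair of characters (1↔2, 3↔4, ...), then move the first 2 characters to the end (rotate left by 2).
"dfgxismrgzzfu" → "fdxgsirmzgfzu" → "xgsirmzgfzufd".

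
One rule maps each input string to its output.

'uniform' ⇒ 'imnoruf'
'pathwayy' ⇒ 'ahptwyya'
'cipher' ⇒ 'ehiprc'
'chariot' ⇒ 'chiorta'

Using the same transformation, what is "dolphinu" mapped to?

hilnopud

Looking at the pairs, the operation is to sort the characters into alphabetical order, then move the first character to the end.
Applying both steps to "dolphinu": "dhilnopu", then "hilnopud".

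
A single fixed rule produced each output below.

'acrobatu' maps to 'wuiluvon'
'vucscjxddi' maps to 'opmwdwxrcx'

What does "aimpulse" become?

What's happening: swap each adjacent pair of characters (1↔2, 3↔4, ...), then shift every letter 6 places backward in the alphabet (wrapping around).
"aimpulse" → "iapmlues" → "cujgfoym".

cujgfoym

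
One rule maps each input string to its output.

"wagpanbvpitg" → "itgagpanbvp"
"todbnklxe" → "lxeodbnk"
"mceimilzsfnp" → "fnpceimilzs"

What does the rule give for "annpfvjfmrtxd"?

txdnnpfvjfmr

The pattern: delete the first character, then move the last 3 characters to the front (rotate right by 3).
"annpfvjfmrtxd" → "txdnnpfvjfmr".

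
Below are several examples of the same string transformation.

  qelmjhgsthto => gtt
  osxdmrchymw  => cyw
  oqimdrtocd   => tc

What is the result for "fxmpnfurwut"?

In each case the input is transformed by: keep every other character starting from the first (positions 1st, 3rd, 5th, ...), then delete the first 3 characters.
On "fxmpnfurwut": the first step gives "fmnuwt", and the second then gives "uwt".

uwt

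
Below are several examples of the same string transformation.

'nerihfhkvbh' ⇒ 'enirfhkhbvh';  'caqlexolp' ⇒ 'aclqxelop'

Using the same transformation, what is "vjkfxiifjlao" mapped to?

Looking at the pairs, the operation is to swap each adjacent pair of characters (1↔2, 3↔4, ...).
Applying that to "vjkfxiifjlao" gives "jvfkixfiljoa".

jvfkixfiljoa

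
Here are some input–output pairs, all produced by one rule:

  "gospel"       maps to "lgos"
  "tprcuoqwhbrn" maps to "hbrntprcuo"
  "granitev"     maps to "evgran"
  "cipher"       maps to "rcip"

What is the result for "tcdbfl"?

ltcd

What's happening: swap the front and back halves of the string, then delete the first 2 characters.
On "tcdbfl": the first step gives "bfltcd", and the second then gives "ltcd".
(Check on "tprcuoqwhbrn": → "qwhbrntprcuo" → "hbrntprcuo" ✓)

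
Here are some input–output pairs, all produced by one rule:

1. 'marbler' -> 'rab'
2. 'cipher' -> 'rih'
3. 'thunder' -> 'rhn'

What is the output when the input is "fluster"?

Each output is the input with this applied: move the last 2 characters to the front (rotate right by 2), then keep every other character starting from the second (positions 2nd, 4th, 6th, ...).
On "fluster": the first step gives "erflust", and the second then gives "rls".
(Check on "thunder": → "erthund" → "rhn" ✓)

rls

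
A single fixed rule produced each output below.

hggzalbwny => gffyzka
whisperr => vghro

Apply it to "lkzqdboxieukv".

Each output is the input with this applied: shift every letter 1 place backward in the alphabet (wrapping around), then delete the last 3 characters.
On "lkzqdboxieukv": the first step gives "kjypcanwhdtju", and the second then gives "kjypcanwhd".
(Check on "hggzalbwny": → "gffyzkavmx" → "gffyzka" ✓)

kjypcanwhd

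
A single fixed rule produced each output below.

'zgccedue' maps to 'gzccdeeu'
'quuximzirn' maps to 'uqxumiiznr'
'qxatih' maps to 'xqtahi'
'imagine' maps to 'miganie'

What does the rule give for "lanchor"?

In each case the input is transformed by: swap each adjacent pair of characters (1↔2, 3↔4, ...).
Applying that to "lanchor" gives "alcnohr".

alcnohr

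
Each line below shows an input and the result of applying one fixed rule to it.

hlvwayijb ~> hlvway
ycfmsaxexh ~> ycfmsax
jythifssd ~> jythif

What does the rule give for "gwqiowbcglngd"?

gwqiowbcgl

What's happening: delete the last 3 characters.
On "gwqiowbcglngd" that produces "gwqiowbcgl".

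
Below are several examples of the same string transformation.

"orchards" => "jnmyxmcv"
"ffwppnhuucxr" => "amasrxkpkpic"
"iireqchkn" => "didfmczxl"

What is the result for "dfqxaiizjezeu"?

The pattern: shift every letter 5 places backward in the alphabet (wrapping around), then take characters alternately from the front and the back (1st, last, 2nd, 2nd-last, ...).
On "dfqxaiizjezeu": the first step gives "yalsvdduezuzp", and the second then gives "ypazluszvedud".

ypazluszvedud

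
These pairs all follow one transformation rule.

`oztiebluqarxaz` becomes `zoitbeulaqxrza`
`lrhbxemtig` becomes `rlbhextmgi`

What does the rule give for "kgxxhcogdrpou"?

The rule is to swap each adjacent pair of characters (1↔2, 3↔4, ...).
So "kgxxhcogdrpou" becomes "gkxxchgordopu".

gkxxchgordopu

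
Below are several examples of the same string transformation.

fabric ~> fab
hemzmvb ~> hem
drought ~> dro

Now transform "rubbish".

rub

What's happening: keep only the first 3 characters.
For "rubbish" the result is "rub".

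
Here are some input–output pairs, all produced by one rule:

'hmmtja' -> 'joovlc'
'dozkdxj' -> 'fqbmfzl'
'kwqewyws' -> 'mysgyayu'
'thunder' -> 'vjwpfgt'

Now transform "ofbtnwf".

Rule — shift every letter 2 places forward in the alphabet (wrapping around).
Applying that to "ofbtnwf" gives "qhdvpyh".

qhdvpyh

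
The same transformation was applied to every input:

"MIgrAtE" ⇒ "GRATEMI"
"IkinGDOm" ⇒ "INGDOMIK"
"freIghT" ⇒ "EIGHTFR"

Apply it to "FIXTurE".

XTUREFI

Rule — move the first 2 characters to the end (rotate left by 2), then convert every letter to uppercase.
Applying both steps to "FIXTurE": "XTurEFI", then "XTUREFI".
(Check on "freIghT": → "eIghTfr" → "EIGHTFR" ✓)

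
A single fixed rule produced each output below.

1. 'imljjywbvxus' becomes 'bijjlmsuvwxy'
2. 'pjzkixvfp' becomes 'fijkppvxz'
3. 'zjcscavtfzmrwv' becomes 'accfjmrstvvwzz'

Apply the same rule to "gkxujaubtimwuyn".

abgijkmntuuuwxy

Rule — sort the characters into alphabetical order.
"gkxujaubtimwuyn" → "abgijkmntuuuwxy".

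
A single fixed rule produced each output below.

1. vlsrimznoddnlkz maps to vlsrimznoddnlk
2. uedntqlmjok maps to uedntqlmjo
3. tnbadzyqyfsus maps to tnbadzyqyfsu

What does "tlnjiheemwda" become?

The transformation: delete the last character.
"tlnjiheemwda" → "tlnjiheemwd".

tlnjiheemwd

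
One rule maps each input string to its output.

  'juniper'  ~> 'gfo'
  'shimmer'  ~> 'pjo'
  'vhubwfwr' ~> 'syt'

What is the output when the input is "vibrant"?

soq

The rule is to shift every letter 3 places backward in the alphabet (wrapping around), then keep one character in every 3, starting at position 1 (positions 1st, 4th, 7th, ...).
Working it through for "vibrant": intermediate "sfyoxkq", final "soq".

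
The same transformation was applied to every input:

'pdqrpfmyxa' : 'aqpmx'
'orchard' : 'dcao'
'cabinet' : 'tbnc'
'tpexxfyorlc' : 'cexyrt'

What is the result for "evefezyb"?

What's happening: swap the first and last characters, then keep every other character starting from the first (positions 1st, 3rd, 5th, ...).
On "evefezyb": the first step gives "bvefezye", and the second then gives "beey".

beey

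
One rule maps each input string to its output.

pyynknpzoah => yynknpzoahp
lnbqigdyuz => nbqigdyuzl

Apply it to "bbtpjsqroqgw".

btpjsqroqgwb

The rule is to move the first character to the end.
Doing the same to "bbtpjsqroqgw": "btpjsqroqgwb".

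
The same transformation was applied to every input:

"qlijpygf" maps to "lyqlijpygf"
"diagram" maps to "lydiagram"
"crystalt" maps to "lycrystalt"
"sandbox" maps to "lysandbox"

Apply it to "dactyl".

lydactyl

The rule is to prepend "ly".
Doing the same to "dactyl": "lydactyl".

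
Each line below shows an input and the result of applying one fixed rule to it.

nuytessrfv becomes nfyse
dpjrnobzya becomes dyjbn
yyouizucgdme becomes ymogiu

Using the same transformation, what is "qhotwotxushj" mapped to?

qhouwt

Each output is the input with this applied: keep every other character starting from the first (positions 1st, 3rd, 5th, ...), then take characters alternately from the front and the back (1st, last, 2nd, 2nd-last, ...).
Applying both steps to "qhotwotxushj": "qowtuh", then "qhouwt".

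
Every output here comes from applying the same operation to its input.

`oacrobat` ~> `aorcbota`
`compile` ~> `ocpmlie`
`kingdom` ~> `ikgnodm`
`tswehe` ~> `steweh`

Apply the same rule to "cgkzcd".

In each case the input is transformed by: swap each adjacent pair of characters (1↔2, 3↔4, ...).
For "cgkzcd" the result is "gczkdc".

gczkdc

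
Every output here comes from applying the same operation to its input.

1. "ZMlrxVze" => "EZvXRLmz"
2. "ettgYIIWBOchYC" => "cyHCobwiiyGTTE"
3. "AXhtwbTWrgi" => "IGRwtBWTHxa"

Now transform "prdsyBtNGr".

RgnTbYSDRP

What's happening: reverse the string, then flip the case of every letter.
For "prdsyBtNGr" the result is "RgnTbYSDRP".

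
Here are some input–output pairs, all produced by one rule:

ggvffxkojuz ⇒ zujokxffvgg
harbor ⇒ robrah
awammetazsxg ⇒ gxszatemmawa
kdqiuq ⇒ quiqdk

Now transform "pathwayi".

In each case the input is transformed by: reverse the string.
For "pathwayi" the result is "iyawhtap".

iyawhtap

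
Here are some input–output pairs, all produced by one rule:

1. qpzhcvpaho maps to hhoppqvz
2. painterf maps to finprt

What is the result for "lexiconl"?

illnox

The pattern: sort the characters into alphabetical order, then delete the first 2 characters.
Starting from "lexiconl": after the first operation, "ceillnox"; after the second, "illnox".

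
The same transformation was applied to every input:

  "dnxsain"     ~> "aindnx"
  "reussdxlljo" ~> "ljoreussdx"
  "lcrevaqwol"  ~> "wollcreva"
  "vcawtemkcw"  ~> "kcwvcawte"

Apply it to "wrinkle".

Rule — move the last 3 characters to the front (rotate right by 3), then delete the last character.
Applying that to "wrinkle" gives "klewri".

klewri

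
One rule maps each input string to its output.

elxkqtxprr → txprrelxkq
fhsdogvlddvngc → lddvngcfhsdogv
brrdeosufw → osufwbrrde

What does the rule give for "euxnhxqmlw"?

xqmlweuxnh

The rule is to swap the front and back halves of the string.
On "euxnhxqmlw" that produces "xqmlweuxnh".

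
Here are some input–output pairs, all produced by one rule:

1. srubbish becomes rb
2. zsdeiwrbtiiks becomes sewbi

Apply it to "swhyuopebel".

The rule is to delete the last 3 characters, then keep every other character starting from the second (positions 2nd, 4th, 6th, ...).
For "swhyuopebel", step one produces "swhyuope"; step two turns that into "wyoe".

wyoe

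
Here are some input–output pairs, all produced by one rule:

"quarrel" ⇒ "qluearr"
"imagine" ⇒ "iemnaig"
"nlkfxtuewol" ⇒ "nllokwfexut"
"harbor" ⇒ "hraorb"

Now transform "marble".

In each case the input is transformed by: take characters alternately from the front and the back (1st, last, 2nd, 2nd-last, ...).
"marble" → "mealrb".

mealrb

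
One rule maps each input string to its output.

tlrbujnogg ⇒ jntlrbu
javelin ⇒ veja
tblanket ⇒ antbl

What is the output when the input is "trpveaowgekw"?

wgtrpveao

Each output is the input with this applied: delete the last 3 characters, then move the last 2 characters to the front (rotate right by 2).
On "trpveaowgekw": the first step gives "trpveaowg", and the second then gives "wgtrpveao".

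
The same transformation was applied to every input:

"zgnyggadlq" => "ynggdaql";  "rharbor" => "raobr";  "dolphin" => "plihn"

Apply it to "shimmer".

In each case the input is transformed by: delete the first 2 characters, then swap each adjacent pair of characters (1↔2, 3↔4, ...).
"shimmer" → "immer" → "miemr".

miemr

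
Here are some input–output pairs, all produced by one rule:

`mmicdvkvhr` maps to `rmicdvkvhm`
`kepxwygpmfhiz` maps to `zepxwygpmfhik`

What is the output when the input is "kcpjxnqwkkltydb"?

bcpjxnqwkkltydk

Rule — swap the first and last characters.
So "kcpjxnqwkkltydb" becomes "bcpjxnqwkkltydk".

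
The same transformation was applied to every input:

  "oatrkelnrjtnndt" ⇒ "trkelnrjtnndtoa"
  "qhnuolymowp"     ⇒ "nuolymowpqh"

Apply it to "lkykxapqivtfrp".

ykxapqivtfrplk

In each case the input is transformed by: move the first 2 characters to the end (rotate left by 2).
So "lkykxapqivtfrp" becomes "ykxapqivtfrplk".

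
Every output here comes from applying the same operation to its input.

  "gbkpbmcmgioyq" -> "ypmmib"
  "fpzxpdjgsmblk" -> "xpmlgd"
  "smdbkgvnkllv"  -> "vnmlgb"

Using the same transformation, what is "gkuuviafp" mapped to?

ukif

Rule — keep every other character starting from the second (positions 2nd, 4th, 6th, ...), then sort the characters into reverse alphabetical order.
Doing the same to "gkuuviafp": "ukif".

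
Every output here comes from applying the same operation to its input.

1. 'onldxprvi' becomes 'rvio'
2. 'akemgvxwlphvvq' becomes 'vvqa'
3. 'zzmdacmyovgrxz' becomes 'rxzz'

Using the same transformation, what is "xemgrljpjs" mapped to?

The rule is to move the first character to the end, then keep only the last 4 characters.
Applying that to "xemgrljpjs" gives "pjsx".
(Check on "zzmdacmyovgrxz": → "zmdacmyovgrxzz" → "rxzz" ✓)

pjsx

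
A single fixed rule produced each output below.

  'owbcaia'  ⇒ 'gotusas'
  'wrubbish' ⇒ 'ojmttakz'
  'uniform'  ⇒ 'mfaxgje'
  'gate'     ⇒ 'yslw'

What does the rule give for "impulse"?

aehmdkw

In each case the input is transformed by: shift every letter 8 places backward in the alphabet (wrapping around).
Doing the same to "impulse": "aehmdkw".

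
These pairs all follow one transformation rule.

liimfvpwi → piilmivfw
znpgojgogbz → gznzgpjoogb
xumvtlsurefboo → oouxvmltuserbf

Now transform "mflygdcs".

What's happening: swap each adjacent pair of characters (1↔2, 3↔4, ...), then move the last 2 characters to the front (rotate right by 2).
On "mflygdcs": the first step gives "fmyldgsc", and the second then gives "scfmyldg".

scfmyldg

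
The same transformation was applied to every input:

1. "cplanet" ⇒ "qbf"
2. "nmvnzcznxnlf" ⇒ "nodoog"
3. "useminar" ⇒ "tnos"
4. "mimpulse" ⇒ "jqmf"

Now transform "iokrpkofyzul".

pslgam

What's happening: shift every letter 1 place forward in the alphabet (wrapping around), then keep every other character starting from the second (positions 2nd, 4th, 6th, ...).
Starting from "iokrpkofyzul": after the first operation, "jplsqlpgzavm"; after the second, "pslgam".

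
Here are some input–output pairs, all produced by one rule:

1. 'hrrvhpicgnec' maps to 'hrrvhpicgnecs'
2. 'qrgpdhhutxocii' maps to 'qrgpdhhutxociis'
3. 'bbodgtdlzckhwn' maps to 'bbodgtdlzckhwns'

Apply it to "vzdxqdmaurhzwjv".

The pattern: append "s".
Doing the same to "vzdxqdmaurhzwjv": "vzdxqdmaurhzwjvs".

vzdxqdmaurhzwjvs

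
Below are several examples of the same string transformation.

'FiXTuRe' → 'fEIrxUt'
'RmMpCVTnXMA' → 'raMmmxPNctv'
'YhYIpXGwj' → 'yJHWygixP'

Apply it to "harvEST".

The transformation: take characters alternately from the front and the back (1st, last, 2nd, 2nd-last, ...), then flip the case of every letter.
On "harvEST" that produces "HtAsReV".

HtAsReV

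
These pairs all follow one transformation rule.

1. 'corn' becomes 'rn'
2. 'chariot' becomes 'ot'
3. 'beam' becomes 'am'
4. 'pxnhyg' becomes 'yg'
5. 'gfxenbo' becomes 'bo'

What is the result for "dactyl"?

Rule — keep only the last 2 characters.
On "dactyl" that produces "yl".

yl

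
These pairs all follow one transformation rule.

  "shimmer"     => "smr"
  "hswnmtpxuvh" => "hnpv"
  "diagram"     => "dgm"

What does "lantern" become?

The rule is to keep one character in every 3, starting at position 1 (positions 1st, 4th, 7th, ...).
Doing the same to "lantern": "ltn".

ltn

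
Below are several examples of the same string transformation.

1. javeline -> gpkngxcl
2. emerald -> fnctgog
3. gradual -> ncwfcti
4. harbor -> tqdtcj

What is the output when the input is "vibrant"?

vpctdkx

Each output is the input with this applied: reverse the string, then shift every letter 2 places forward in the alphabet (wrapping around).
Working it through for "vibrant": intermediate "tnarbiv", final "vpctdkx".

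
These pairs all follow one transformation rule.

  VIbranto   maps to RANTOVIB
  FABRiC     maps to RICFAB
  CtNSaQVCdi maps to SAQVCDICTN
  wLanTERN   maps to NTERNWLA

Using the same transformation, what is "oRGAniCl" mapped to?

ANICLORG

In each case the input is transformed by: move the first 3 characters to the end (rotate left by 3), then convert every letter to uppercase.
So "oRGAniCl" becomes "ANICLORG".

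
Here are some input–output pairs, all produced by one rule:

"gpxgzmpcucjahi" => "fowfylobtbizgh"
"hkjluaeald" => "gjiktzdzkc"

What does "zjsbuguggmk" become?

yiratftfflj

Looking at the pairs, the operation is to shift every letter 1 place backward in the alphabet (wrapping around).
On "zjsbuguggmk" that produces "yiratftfflj".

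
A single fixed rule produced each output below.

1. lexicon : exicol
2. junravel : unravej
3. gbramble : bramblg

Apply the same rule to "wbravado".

bravadw

Looking at the pairs, the operation is to delete the last character, then move the first character to the end.
Starting from "wbravado": after the first operation, "wbravad"; after the second, "bravadw".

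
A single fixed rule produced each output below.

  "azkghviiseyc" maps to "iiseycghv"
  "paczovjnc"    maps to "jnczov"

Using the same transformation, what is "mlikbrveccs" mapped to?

veccskbr

Each output is the input with this applied: delete the first 3 characters, then move the first 3 characters to the end (rotate left by 3).
So "mlikbrveccs" becomes "veccskbr".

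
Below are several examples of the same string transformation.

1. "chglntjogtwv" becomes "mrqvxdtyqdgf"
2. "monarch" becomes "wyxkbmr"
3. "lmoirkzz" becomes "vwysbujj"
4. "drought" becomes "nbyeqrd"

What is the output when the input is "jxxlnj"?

Rule — shift every letter 10 places forward in the alphabet (wrapping around).
So "jxxlnj" becomes "thhvxt".

thhvxt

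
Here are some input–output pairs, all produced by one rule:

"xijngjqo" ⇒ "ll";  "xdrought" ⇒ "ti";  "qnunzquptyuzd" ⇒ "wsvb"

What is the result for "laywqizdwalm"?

Rule — keep one character in every 3, starting at position 3 (positions 3rd, 6th, 9th, ...), then shift every letter 2 places forward in the alphabet (wrapping around).
"laywqizdwalm" → "yiwm" → "akyo".

akyo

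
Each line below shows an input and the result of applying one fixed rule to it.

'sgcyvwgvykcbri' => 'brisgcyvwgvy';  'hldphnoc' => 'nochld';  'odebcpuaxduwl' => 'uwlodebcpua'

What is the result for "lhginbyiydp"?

ydplhginb

Each output is the input with this applied: move the last 3 characters to the front (rotate right by 3), then delete the last 2 characters.
For "lhginbyiydp", step one produces "ydplhginbyi"; step two turns that into "ydplhginb".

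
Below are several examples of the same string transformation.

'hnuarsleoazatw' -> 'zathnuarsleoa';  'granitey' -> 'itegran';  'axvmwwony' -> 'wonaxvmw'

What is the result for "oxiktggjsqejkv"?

The pattern: delete the last character, then move the last 3 characters to the front (rotate right by 3).
Applying both steps to "oxiktggjsqejkv": "oxiktggjsqejk", then "ejkoxiktggjsq".

ejkoxiktggjsq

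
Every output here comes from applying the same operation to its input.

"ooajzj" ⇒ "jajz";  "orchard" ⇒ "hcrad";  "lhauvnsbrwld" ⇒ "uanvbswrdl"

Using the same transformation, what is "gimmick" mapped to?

In each case the input is transformed by: delete the first 2 characters, then swap each adjacent pair of characters (1↔2, 3↔4, ...).
For "gimmick", step one produces "mmick"; step two turns that into "mmcik".
(Check on "ooajzj": → "ajzj" → "jajz" ✓)

mmcik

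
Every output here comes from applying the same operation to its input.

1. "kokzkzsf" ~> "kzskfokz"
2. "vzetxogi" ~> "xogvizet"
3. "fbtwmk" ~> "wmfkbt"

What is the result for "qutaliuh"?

liuqhuta

The pattern: swap the first and last characters, then swap the front and back halves of the string.
On "qutaliuh": the first step gives "hutaliuq", and the second then gives "liuqhuta".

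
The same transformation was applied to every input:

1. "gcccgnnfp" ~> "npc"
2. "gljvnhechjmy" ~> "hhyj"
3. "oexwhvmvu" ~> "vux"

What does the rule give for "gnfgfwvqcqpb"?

wcbf

Looking at the pairs, the operation is to keep one character in every 3, starting at position 3 (positions 3rd, 6th, 9th, ...), then move the first character to the end.
Working it through for "gnfgfwvqcqpb": intermediate "fwcb", final "wcbf".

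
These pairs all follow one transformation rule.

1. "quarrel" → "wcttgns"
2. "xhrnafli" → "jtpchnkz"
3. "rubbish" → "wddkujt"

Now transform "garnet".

ctpgvi

In each case the input is transformed by: shift every letter 2 places forward in the alphabet (wrapping around), then move the first character to the end.
On "garnet": the first step gives "ictpgv", and the second then gives "ctpgvi".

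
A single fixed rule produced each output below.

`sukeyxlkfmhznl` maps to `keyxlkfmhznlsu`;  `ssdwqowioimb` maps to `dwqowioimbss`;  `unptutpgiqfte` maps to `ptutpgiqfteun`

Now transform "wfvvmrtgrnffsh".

The pattern: move the first 2 characters to the end (rotate left by 2).
So "wfvvmrtgrnffsh" becomes "vvmrtgrnffshwf".

vvmrtgrnffshwf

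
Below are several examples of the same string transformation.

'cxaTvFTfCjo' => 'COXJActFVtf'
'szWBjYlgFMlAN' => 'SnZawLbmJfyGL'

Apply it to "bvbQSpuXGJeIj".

BJViBEqjsgPxU

The rule is to flip the case of every letter, then take characters alternately from the front and the back (1st, last, 2nd, 2nd-last, ...).
For "bvbQSpuXGJeIj", step one produces "BVBqsPUxgjEiJ"; step two turns that into "BJViBEqjsgPxU".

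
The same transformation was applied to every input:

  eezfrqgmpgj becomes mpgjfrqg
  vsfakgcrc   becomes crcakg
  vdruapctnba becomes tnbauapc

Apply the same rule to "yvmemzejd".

ejdemz

In each case the input is transformed by: delete the first 3 characters, then swap the front and back halves of the string.
So "yvmemzejd" becomes "ejdemz".
(Check on "vdruapctnba": → "uapctnba" → "tnbauapc" ✓)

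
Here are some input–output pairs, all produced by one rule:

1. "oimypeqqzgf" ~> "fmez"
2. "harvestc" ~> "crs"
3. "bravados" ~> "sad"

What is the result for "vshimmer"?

In each case the input is transformed by: move the last character to the front, then keep one character in every 3, starting at position 1 (positions 1st, 4th, 7th, ...).
For "vshimmer" the result is "rhm".

rhm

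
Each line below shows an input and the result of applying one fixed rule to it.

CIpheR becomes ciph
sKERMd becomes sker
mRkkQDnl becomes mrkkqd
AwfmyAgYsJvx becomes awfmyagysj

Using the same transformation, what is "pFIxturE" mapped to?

pfixtu

The transformation: delete the last 2 characters, then convert every letter to lowercase.
For "pFIxturE", step one produces "pFIxtu"; step two turns that into "pfixtu".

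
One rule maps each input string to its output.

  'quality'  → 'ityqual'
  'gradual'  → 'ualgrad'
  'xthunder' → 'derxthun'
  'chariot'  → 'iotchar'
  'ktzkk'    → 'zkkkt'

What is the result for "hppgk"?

The pattern: move the last 3 characters to the front (rotate right by 3).
Doing the same to "hppgk": "pgkhp".

pgkhp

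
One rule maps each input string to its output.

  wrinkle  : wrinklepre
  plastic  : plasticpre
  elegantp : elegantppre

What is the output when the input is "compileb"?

Each output is the input with this applied: append "pre".
For "compileb" the result is "compilebpre".

compilebpre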